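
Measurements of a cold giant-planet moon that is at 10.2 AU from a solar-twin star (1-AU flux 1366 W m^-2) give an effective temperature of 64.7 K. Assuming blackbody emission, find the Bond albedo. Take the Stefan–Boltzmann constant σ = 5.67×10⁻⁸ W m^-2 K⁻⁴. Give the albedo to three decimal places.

By the inverse-square law, S = 1366/10.2² = 13.13 W m^-2.
From σT⁴ = S(1−α)/4 we invert for α: 1−α = 4σT⁴/S.
4σT⁴ = 4·5.67×10⁻⁸·(64.7)⁴ = 3.974 W m^-2.
1−α = 3.974/13.13 = 0.3027, so α = 0.6973.

0.697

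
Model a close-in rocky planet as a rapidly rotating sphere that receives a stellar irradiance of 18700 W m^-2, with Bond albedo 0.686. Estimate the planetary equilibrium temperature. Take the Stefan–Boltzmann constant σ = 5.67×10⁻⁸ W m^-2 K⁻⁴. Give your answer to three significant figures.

The planet absorbs (1−α)S over its disc πR² and re-emits over 4πR², so the mean absorbed flux is (1−0.686)·18700/4 = 1468 W m^-2.
Set σT⁴ = 1468 → T = (1468/σ)^(1/4) = 401.1 K.

401 kelvin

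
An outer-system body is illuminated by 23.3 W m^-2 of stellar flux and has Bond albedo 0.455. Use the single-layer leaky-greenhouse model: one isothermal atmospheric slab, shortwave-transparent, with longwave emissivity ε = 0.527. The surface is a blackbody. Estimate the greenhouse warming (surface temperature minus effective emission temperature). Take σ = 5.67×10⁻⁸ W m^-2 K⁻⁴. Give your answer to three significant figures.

6.87 kelvin

The planet radiates to space at T_e = [S(1−α)/(4σ)]^(1/4) = 86.50 K.
The surface balance (absorbed SW + ε·downward IR = σT_s⁴) with T_a⁴ = T_s⁴/2 reduces to T_s = T_e·[2/(2−ε)]^¼ = 93.38 K.
The atmosphere warms the surface by 6.874 K.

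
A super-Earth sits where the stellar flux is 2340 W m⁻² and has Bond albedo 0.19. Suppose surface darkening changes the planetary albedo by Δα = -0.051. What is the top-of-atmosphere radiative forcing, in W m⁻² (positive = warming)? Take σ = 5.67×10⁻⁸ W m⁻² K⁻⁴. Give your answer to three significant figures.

TOA radiative forcing: ΔF = −S·Δα/4 = −2340·(-0.051)/4 = 29.83 W m⁻².

29.8 W m⁻²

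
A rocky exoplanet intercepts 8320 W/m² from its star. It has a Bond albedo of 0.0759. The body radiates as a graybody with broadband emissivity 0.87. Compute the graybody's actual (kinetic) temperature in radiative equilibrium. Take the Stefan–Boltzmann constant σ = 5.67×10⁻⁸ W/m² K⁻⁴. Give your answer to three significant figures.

444 kelvin

The planet absorbs (1−α)S over its disc πR² and re-emits over 4πR², so the mean absorbed flux is (1−0.0759)·8320/4 = 1922 W/m².
Radiative balance εσT⁴ = 1922 gives T = [1922/(0.87·σ)]^(1/4) = 444.3 K.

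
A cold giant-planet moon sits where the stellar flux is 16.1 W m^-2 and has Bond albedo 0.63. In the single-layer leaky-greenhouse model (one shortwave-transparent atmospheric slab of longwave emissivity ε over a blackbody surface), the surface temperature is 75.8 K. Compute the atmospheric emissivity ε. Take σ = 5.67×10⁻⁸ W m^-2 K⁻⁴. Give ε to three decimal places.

First, T_e = [16.10·(1−0.63)/(4σ)]^(1/4) = 71.59 K.
T_s⁴ = T_e⁴·2/(2−ε) → ε = 2 − 2(T_e/T_s)⁴ = 2 − 2·(71.59/75.8)⁴ = 0.4088.

0.409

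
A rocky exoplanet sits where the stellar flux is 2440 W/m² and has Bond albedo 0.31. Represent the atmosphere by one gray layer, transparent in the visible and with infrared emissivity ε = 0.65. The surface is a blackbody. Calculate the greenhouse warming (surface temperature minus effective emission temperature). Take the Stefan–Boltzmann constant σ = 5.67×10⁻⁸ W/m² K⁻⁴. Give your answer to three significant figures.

30.3 K

At the top of the atmosphere, σT_e⁴ = S(1−α)/4 = 420.9 W/m², giving T_e = 293.5 K.
The surface balance (absorbed SW + ε·downward IR = σT_s⁴) with T_a⁴ = T_s⁴/2 reduces to T_s = T_e·[2/(2−ε)]^¼ = 323.8 K.
Greenhouse warming: T_s − T_e = 30.31 K.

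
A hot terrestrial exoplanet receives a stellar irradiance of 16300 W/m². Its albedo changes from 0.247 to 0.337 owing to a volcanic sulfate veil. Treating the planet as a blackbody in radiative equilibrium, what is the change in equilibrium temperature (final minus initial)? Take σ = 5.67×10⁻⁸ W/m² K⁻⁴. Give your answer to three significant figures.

Initial: T₁ = [S(1−0.247)/(4σ)]^(1/4) = 482.3 K.
With α = 0.337, T₂ = 467.2 K.
Change: 467.2 − 482.3 = -15.11 K.

-15.1 K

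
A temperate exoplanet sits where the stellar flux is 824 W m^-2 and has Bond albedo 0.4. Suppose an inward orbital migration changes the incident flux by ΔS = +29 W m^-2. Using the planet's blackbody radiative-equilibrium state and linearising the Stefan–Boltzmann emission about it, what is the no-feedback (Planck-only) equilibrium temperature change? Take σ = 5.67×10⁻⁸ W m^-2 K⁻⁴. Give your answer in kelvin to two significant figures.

The baseline emission temperature is T_e = 216.1 K.
ΔF = Δ[S(1−α)]/4 = (1−0.4)·+29/4 = 4.350 W m^-2.
The Planck feedback parameter is 4σT_e³ = 2.288 W m^-2/K.
Hence the no-feedback warming is ΔF/(4σT_e³) = 1.90 K.

1.9 kelvin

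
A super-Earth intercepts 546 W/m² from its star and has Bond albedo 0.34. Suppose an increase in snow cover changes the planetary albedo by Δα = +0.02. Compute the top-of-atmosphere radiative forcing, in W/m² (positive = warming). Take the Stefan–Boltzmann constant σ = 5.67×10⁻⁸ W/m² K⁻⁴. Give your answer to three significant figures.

-2.73 W/m²

TOA radiative forcing: ΔF = −S·Δα/4 = −546.0·(+0.02)/4 = -2.730 W/m².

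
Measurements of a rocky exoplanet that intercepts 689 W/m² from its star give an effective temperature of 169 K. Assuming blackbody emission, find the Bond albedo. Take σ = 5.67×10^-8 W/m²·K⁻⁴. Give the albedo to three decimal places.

Rearranging the radiative balance, α = 1 − 4σT⁴/S.
σT⁴ = 46.25 W/m², so 4σT⁴ = 185.0 W/m².
1−α = 185.0/689.0 = 0.2685, so α = 0.7315.

0.731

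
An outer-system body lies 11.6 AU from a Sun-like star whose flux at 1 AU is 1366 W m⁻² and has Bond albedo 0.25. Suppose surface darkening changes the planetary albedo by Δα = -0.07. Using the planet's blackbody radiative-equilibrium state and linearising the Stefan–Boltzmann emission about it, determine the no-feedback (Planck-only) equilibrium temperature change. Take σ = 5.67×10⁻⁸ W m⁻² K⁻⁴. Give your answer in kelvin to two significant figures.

1.8 K

By the inverse-square law, S = 1366/11.6² = 10.15 W m⁻².
Reference equilibrium: T_e = [S(1−α)/(4σ)]^(1/4) = 76.12 K.
The change in absorbed flux is Δ[S(1−α)/4] = −SΔα/4 = 0.1777 W m⁻².
Planck response: λ_P = 4σT_e³ = 4·5.67×10⁻⁸·(76.12)³ = 0.1000 W m⁻²/K.
ΔT₀ = ΔF/λ_P = 0.1777/0.1000 = 1.78 K.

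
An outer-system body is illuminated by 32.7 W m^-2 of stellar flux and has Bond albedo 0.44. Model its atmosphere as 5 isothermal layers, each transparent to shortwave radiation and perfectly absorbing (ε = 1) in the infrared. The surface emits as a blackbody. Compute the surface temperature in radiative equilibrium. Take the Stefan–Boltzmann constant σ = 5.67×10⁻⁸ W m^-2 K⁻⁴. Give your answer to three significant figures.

The effective emission temperature is T_e = [S(1−α)/(4σ)]^¼ = 94.79 K.
With N = 5 opaque layers, T_s = (N+1)^(1/4)·T_e = 6^(1/4)·94.79 = 148.4 K.

148 K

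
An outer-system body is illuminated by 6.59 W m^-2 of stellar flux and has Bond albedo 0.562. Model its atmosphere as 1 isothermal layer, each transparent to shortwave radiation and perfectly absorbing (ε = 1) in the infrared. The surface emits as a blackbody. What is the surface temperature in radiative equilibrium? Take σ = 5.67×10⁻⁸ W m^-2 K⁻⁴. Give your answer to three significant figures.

Top-of-atmosphere balance: σT_e⁴ = S(1−α)/4 = 0.7216 W m^-2 → T_e = 59.73 K.
Layer-by-layer balance gives σT_s⁴ = (N+1)σT_e⁴, so T_s = 2^¼·59.73 = 71.03 K.

71.0 K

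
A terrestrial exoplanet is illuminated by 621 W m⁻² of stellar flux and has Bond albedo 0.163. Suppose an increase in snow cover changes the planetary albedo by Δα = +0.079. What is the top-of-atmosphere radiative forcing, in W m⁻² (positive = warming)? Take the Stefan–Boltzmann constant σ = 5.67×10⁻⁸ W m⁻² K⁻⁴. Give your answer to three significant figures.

-12.3 W m⁻²

ΔF = −(S/4)Δα = −(621.0/4)×(+0.079) = -12.26 W m⁻².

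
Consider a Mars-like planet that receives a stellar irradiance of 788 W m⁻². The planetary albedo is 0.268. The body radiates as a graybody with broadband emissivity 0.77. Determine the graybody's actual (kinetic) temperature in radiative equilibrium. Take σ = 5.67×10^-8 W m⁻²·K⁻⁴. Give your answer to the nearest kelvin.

240 K

Absorbed flux (global mean): S(1−α)/4 = 788.0·0.732/4 = 144.2 W m⁻².
Equating to εσT⁴ with ε = 0.77: T = (144.2/0.77σ)^(1/4) = 239.7 K.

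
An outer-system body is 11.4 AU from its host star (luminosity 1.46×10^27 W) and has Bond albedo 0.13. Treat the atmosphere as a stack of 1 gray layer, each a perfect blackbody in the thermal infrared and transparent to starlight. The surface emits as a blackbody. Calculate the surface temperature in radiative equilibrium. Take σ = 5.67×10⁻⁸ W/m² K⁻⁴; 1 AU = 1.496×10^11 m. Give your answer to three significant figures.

d = 11.4 × 1.496×10^11 m = 1.705×10^12 m.
Spreading L over a sphere of radius d: S = 1.46×10^27/(4π·1.71×10^12²) = 39.95 W/m².
OLR = S(1−α)/4 = 8.688 W/m²; the top layer radiates at T_e = 111.3 K.
With N = 1 opaque layers, T_s = (N+1)^(1/4)·T_e = 2^(1/4)·111.3 = 132.3 K.

132 K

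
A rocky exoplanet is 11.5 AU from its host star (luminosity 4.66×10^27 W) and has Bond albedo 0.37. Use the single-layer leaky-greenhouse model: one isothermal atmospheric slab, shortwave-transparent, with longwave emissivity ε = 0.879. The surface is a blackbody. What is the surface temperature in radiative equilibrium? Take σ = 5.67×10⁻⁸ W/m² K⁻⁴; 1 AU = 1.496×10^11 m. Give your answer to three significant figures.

158 K

Orbital distance: d = 11.5 AU = 1.720×10^12 m.
S = L/(4πd²) = 125.3 W/m².
At the top of the atmosphere, σT_e⁴ = S(1−α)/4 = 19.73 W/m², giving T_e = 136.6 K.
Surface balance with a leaky layer gives σT_s⁴ = σT_e⁴·2/(2−ε), so T_s = T_e·[2/(2−0.879)]^(1/4) = 157.9 K.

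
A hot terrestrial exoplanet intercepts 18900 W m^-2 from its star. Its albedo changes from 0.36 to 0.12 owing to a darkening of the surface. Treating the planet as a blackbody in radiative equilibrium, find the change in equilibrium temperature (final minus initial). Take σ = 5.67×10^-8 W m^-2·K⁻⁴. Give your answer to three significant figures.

Before: T₁ = [18900·0.64/(4σ)]^(1/4) = 480.6 K.
After:  T₂ = [18900·0.88/(4σ)]^(1/4) = 520.4 K.
Change: 520.4 − 480.6 = 39.82 K.

39.8 kelvin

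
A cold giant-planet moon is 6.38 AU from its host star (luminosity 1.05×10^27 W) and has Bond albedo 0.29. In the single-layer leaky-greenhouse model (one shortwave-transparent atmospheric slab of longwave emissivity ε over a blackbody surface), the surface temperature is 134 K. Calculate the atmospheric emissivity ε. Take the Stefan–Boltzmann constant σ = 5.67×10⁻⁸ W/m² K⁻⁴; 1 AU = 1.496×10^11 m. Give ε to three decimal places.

d = 6.38 × 1.496×10^11 m = 9.544×10^11 m.
Spreading L over a sphere of radius d: S = 1.05×10^27/(4π·9.54×10^11²) = 91.72 W/m².
First, T_e = [91.72·(1−0.29)/(4σ)]^(1/4) = 130.2 K.
T_s⁴ = T_e⁴·2/(2−ε) → ε = 2 − 2(T_e/T_s)⁴ = 2 − 2·(130.2/134)⁴ = 0.2188.

0.219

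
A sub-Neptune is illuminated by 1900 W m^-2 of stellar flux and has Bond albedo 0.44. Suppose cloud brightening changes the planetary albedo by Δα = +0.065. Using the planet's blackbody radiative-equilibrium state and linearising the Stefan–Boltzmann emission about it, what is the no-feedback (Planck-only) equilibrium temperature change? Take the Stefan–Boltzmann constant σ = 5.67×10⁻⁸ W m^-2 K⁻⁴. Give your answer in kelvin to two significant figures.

-7.6 K

The baseline emission temperature is T_e = 261.7 K.
The change in absorbed flux is Δ[S(1−α)/4] = −SΔα/4 = -30.88 W m^-2.
The Planck feedback parameter is 4σT_e³ = 4.066 W m^-2/K.
ΔT₀ = ΔF/λ_P = -30.88/4.066 = -7.59 K.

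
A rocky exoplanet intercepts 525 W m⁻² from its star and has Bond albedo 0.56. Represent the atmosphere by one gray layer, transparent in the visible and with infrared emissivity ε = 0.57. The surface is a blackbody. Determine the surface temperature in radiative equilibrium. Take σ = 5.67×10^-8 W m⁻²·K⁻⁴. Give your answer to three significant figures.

The planet radiates to space at T_e = [S(1−α)/(4σ)]^(1/4) = 178.6 K.
For a single slab of emissivity ε, T_s⁴ = 2T_e⁴/(2−ε); thus T_s = 178.6·(1.399)^(1/4) = 194.3 K.

194 K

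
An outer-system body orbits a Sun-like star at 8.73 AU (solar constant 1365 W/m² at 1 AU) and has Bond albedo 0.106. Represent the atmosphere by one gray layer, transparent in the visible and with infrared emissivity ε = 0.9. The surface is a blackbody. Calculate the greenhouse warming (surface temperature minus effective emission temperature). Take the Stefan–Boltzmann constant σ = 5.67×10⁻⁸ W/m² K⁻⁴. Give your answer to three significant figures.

By the inverse-square law, S = 1365/8.73² = 17.91 W/m².
The planet radiates to space at T_e = [S(1−α)/(4σ)]^(1/4) = 91.66 K.
For a single slab of emissivity ε, T_s⁴ = 2T_e⁴/(2−ε); thus T_s = 91.66·(1.818)^(1/4) = 106.4 K.
The atmosphere warms the surface by 14.78 K.

14.8 K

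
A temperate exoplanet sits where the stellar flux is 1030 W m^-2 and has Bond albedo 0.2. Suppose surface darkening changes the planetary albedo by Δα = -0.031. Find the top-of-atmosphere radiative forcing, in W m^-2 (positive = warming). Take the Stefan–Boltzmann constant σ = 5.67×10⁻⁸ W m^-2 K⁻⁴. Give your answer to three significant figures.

The change in absorbed flux is Δ[S(1−α)/4] = −SΔα/4 = 7.982 W m^-2.

7.98 W m^-2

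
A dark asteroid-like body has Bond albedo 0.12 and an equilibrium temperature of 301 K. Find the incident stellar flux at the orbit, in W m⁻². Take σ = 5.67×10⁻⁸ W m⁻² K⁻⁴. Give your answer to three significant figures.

2120 W m⁻²

From S(1−α)/4 = σT⁴: S = 4σT⁴/(1−α).
σT⁴ = 5.67×10⁻⁸·(301)⁴ = 465.4 W m⁻².
So S = 4×465.4/(1−0.12) = 2116 W m⁻².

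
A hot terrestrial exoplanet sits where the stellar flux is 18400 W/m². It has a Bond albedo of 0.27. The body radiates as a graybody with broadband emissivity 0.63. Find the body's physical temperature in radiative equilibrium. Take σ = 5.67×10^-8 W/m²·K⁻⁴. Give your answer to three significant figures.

554 kelvin

Absorbed flux (global mean): S(1−α)/4 = 18400·0.73/4 = 3358 W/m².
Radiative balance εσT⁴ = 3358 gives T = [3358/(0.63·σ)]^(1/4) = 553.7 K.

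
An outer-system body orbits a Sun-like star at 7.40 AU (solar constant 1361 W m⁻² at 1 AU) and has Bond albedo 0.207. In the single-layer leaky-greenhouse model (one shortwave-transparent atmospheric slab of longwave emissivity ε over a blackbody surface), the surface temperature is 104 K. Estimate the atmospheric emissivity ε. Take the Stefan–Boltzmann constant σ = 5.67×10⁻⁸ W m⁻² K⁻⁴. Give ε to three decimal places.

Irradiance scales as 1/d², so S = 1361 W m⁻² × (1/7.40)² = 24.85 W m⁻².
Effective temperature: T_e = [S(1−α)/(4σ)]^(1/4) = 96.55 K.
Since (2−ε)/2 = (T_e/T_s)⁴ = 0.7428, ε = 0.5143.

0.514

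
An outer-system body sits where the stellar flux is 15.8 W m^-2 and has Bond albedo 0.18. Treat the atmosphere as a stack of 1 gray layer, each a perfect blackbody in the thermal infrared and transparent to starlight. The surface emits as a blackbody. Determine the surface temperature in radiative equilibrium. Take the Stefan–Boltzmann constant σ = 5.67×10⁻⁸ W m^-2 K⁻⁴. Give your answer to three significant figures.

103 kelvin

OLR = S(1−α)/4 = 3.239 W m^-2; the top layer radiates at T_e = 86.94 K.
For an N-layer opaque stack, T_s⁴ = (N+1)T_e⁴, hence T_s = (2)^(1/4)×86.94 K = 103.4 K.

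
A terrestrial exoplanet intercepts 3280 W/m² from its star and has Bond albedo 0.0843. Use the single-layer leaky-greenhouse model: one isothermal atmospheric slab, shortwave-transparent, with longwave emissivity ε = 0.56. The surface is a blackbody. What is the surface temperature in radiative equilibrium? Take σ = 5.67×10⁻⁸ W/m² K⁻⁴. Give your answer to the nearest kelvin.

The planet radiates to space at T_e = [S(1−α)/(4σ)]^(1/4) = 339.2 K.
For a single slab of emissivity ε, T_s⁴ = 2T_e⁴/(2−ε); thus T_s = 339.2·(1.389)^(1/4) = 368.3 K.

368 K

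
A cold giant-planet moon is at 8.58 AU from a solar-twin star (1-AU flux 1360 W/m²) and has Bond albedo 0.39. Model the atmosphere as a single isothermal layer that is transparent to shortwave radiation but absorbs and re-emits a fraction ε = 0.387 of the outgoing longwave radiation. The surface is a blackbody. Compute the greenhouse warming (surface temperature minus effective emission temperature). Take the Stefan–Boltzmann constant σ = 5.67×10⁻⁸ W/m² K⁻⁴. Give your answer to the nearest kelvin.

Flux at the orbit: S = 1360/(8.58)² = 18.47 W/m².
At the top of the atmosphere, σT_e⁴ = S(1−α)/4 = 2.817 W/m², giving T_e = 83.96 K.
The surface balance (absorbed SW + ε·downward IR = σT_s⁴) with T_a⁴ = T_s⁴/2 reduces to T_s = T_e·[2/(2−ε)]^¼ = 88.60 K.
Greenhouse warming: T_s − T_e = 4.637 K.

5 kelvin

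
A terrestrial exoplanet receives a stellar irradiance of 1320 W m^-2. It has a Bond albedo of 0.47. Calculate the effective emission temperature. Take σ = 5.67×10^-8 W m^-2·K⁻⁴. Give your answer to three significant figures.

Averaging over the sphere, the absorbed flux is S(1−α)/4 = 174.9 W m^-2.
In equilibrium σT⁴ equals this, so T = 235.7 K.

236 K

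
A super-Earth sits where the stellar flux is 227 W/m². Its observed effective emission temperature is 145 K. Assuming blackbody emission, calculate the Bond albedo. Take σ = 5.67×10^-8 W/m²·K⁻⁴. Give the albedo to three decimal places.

Energy balance: S(1−α)/4 = σT⁴, so 1−α = 4σT⁴/S.
σT⁴ = 25.06 W/m², so 4σT⁴ = 100.3 W/m².
Hence α = 1 − 100.3/227.0 = 0.5583.

0.558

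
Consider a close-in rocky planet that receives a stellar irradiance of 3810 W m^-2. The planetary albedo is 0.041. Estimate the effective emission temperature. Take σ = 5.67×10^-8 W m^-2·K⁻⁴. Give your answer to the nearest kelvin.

The planet absorbs (1−α)S over its disc πR² and re-emits over 4πR², so the mean absorbed flux is (1−0.041)·3810/4 = 913.4 W m^-2.
In equilibrium σT⁴ equals this, so T = 356.3 K.

356 kelvin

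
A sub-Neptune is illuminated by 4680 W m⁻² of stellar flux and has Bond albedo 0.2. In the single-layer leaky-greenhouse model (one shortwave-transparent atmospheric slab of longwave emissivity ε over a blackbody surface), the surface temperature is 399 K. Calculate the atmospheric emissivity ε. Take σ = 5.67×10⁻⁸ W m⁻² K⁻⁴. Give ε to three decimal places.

Effective temperature: T_e = [S(1−α)/(4σ)]^(1/4) = 358.4 K.
T_s⁴ = T_e⁴·2/(2−ε) → ε = 2 − 2(T_e/T_s)⁴ = 2 − 2·(358.4/399)⁴ = 0.6973.

0.697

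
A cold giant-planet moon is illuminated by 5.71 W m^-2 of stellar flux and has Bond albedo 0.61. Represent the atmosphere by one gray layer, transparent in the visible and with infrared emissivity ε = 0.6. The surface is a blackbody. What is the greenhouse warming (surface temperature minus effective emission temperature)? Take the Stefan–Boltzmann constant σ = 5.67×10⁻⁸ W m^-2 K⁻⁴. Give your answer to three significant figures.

At the top of the atmosphere, σT_e⁴ = S(1−α)/4 = 0.5567 W m^-2, giving T_e = 55.98 K.
Surface balance with a leaky layer gives σT_s⁴ = σT_e⁴·2/(2−ε), so T_s = T_e·[2/(2−0.6)]^(1/4) = 61.20 K.
The atmosphere warms the surface by 5.221 K.

5.22 K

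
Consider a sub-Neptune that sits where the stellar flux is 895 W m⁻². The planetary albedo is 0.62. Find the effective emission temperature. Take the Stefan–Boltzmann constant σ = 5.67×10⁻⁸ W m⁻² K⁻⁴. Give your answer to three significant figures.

197 kelvin

Averaging over the sphere, the absorbed flux is S(1−α)/4 = 85.03 W m⁻².
In equilibrium σT⁴ equals this, so T = 196.8 K.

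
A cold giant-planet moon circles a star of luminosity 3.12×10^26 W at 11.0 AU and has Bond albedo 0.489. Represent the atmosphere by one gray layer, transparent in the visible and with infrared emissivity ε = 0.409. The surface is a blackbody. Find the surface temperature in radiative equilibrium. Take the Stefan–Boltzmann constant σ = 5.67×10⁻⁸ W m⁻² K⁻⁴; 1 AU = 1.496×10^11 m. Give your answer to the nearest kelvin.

Orbital distance: d = 11.0 AU = 1.646×10^12 m.
Spreading L over a sphere of radius d: S = 3.12×10^26/(4π·1.65×10^12²) = 9.168 W m⁻².
Effective emission temperature (TOA balance): σT_e⁴ = S(1−α)/4 = 1.171 W m⁻² → T_e = 67.42 K.
The surface balance (absorbed SW + ε·downward IR = σT_s⁴) with T_a⁴ = T_s⁴/2 reduces to T_s = T_e·[2/(2−ε)]^¼ = 71.39 K.

71 K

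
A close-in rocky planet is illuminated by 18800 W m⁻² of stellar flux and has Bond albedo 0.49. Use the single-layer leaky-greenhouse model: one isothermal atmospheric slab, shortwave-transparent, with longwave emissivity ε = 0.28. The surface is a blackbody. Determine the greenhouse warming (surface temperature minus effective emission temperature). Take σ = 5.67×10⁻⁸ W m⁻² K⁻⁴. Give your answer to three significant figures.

The planet radiates to space at T_e = [S(1−α)/(4σ)]^(1/4) = 453.4 K.
For a single slab of emissivity ε, T_s⁴ = 2T_e⁴/(2−ε); thus T_s = 453.4·(1.163)^(1/4) = 470.9 K.
The atmosphere warms the surface by 17.42 K.

17.4 K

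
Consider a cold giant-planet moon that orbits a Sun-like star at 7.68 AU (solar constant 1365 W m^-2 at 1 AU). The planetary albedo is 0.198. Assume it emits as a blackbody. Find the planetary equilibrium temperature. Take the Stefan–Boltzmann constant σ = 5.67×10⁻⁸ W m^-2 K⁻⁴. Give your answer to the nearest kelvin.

95 kelvin

Flux at the orbit: S = 1365/(7.68)² = 23.14 W m^-2.
Averaging over the sphere, the absorbed flux is S(1−α)/4 = 4.640 W m^-2.
In equilibrium σT⁴ equals this, so T = 95.11 K.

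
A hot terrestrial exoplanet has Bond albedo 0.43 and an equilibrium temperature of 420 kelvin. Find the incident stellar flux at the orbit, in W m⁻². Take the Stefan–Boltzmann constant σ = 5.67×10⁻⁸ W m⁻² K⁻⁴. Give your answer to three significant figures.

12400 W m⁻²

From S(1−α)/4 = σT⁴: S = 4σT⁴/(1−α).
The emitted flux is σT⁴ = 1764 W m⁻².
S = 4·1764/0.57 = 12380 W m⁻².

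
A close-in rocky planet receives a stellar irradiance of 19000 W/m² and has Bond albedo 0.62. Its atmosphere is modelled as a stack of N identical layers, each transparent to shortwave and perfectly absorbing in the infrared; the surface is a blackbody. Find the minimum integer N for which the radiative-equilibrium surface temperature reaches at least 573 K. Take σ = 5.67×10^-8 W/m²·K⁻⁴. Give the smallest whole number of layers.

3

OLR = S(1−α)/4 = 1805 W/m²; the top layer radiates at T_e = 422.4 K.
Need (N+1)T_e⁴ ≥ T_s⁴, i.e. N+1 ≥ (573/422.4)⁴ = 3.386.
So N ≥ 2.386; the smallest integer is N = 3.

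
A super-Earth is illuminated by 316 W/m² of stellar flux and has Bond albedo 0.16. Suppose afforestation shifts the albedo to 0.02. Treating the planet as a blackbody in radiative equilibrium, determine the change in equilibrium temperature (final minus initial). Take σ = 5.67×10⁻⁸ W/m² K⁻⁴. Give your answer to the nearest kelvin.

7 K

Before: T₁ = [316.0·0.84/(4σ)]^(1/4) = 185.0 K.
After:  T₂ = [316.0·0.98/(4σ)]^(1/4) = 192.2 K.
ΔT = T₂ − T₁ = 7.267 K.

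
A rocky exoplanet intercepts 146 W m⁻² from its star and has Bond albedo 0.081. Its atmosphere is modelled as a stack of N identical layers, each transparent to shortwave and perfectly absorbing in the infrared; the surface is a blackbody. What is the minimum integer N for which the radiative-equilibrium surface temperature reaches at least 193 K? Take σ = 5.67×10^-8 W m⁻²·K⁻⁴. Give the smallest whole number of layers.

2

The effective emission temperature is T_e = [S(1−α)/(4σ)]^¼ = 156.0 K.
T_s = (N+1)^(1/4)·T_e ≥ 193 K requires N+1 ≥ (T_s/T_e)⁴ = (193/156.0)⁴ = 2.345.
The minimum whole number is N = 2.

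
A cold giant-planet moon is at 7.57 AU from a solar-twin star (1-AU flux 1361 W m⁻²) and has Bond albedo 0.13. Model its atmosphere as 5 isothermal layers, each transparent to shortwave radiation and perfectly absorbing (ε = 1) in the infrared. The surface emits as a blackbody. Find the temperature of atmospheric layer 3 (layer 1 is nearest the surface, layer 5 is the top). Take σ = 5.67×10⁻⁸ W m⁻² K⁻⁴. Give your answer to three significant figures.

Irradiance scales as 1/d², so S = 1361 W m⁻² × (1/7.57)² = 23.75 W m⁻².
Top-of-atmosphere balance: σT_e⁴ = S(1−α)/4 = 5.166 W m⁻² → T_e = 97.70 K.
The net upward flux σT_e⁴ is constant between every pair of levels, so T_k⁴ = (N+1−k)T_e⁴.
With k = 3: T_3 = (5+1−3)^¼·97.70 K = 128.6 K.

129 K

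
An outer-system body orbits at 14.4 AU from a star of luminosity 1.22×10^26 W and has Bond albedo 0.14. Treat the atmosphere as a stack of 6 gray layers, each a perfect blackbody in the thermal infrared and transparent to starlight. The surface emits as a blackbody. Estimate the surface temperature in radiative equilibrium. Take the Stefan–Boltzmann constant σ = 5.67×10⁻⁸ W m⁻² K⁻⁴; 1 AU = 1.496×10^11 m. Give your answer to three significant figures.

86.3 K

Orbital distance: d = 14.4 AU = 2.154×10^12 m.
Flux at the orbit: S = L/(4πd²) = 1.22×10^26/(4π·(2.15×10^12)²) = 2.092 W m⁻².
The effective emission temperature is T_e = [S(1−α)/(4σ)]^¼ = 53.07 K.
With N = 6 opaque layers, T_s = (N+1)^(1/4)·T_e = 7^(1/4)·53.07 = 86.32 K.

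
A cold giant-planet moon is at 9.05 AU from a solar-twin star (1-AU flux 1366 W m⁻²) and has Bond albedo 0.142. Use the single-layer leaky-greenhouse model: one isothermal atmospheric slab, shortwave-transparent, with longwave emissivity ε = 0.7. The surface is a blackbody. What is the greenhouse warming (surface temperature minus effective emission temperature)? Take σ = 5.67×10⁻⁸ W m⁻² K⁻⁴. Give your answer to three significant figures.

By the inverse-square law, S = 1366/9.05² = 16.68 W m⁻².
The planet radiates to space at T_e = [S(1−α)/(4σ)]^(1/4) = 89.12 K.
The surface balance (absorbed SW + ε·downward IR = σT_s⁴) with T_a⁴ = T_s⁴/2 reduces to T_s = T_e·[2/(2−ε)]^¼ = 99.26 K.
The atmosphere warms the surface by 10.13 K.

10.1 K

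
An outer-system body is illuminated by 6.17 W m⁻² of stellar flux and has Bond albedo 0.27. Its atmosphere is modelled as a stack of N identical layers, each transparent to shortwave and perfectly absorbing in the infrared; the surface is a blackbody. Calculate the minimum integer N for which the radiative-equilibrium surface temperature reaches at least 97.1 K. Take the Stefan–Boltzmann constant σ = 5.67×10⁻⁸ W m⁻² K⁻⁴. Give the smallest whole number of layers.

Top-of-atmosphere balance: σT_e⁴ = S(1−α)/4 = 1.126 W m⁻² → T_e = 66.76 K.
Need (N+1)T_e⁴ ≥ T_s⁴, i.e. N+1 ≥ (97.1/66.76)⁴ = 4.476.
The minimum whole number is N = 4.

4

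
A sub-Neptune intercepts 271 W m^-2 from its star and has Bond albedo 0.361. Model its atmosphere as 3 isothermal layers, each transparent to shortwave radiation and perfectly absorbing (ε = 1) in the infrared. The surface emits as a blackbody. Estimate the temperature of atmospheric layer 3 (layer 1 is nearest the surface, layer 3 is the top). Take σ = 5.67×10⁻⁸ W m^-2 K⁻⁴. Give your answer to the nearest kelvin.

Top-of-atmosphere balance: σT_e⁴ = S(1−α)/4 = 43.29 W m^-2 → T_e = 166.2 K.
The net upward flux σT_e⁴ is constant between every pair of levels, so T_k⁴ = (N+1−k)T_e⁴.
T_3 = (1)^(1/4)·166.2 = 166.2 K.

166 K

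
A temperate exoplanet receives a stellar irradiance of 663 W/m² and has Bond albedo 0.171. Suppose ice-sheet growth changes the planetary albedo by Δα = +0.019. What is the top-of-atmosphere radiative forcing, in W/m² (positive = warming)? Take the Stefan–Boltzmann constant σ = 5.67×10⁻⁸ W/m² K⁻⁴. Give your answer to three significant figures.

-3.15 W/m²

The change in absorbed flux is Δ[S(1−α)/4] = −SΔα/4 = -3.149 W/m².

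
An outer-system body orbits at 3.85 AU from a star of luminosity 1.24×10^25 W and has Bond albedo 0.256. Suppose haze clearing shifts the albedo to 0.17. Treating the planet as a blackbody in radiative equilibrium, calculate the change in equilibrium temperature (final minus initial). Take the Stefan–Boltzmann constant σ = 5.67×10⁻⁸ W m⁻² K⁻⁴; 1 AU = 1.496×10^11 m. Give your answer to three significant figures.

d = 3.85 × 1.496×10^11 m = 5.760×10^11 m.
Flux at the orbit: S = L/(4πd²) = 1.24×10^25/(4π·(5.76×10^11)²) = 2.975 W m⁻².
Initial: T₁ = [S(1−0.256)/(4σ)]^(1/4) = 55.89 K.
After:  T₂ = [2.975·0.83/(4σ)]^(1/4) = 57.44 K.
Change: 57.44 − 55.89 = 1.549 K.

1.55 K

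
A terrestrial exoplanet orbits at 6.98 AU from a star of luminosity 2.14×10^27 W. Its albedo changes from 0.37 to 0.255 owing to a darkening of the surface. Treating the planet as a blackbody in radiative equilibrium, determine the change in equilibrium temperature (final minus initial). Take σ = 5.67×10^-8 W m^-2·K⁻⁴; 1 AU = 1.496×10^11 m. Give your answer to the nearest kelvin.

6 K

Orbital distance: d = 6.98 AU = 1.044×10^12 m.
Flux at the orbit: S = L/(4πd²) = 2.14×10^27/(4π·(1.04×10^12)²) = 156.2 W m^-2.
Initial: T₁ = [S(1−0.37)/(4σ)]^(1/4) = 144.3 K.
With α = 0.255, T₂ = 150.5 K.
ΔT = T₂ − T₁ = 6.178 K.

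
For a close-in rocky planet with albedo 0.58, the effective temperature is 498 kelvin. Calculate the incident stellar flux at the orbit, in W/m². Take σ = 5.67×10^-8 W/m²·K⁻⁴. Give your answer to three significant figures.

Invert the energy balance for S: S = 4σT⁴/(1−α).
σT⁴ = 5.67×10⁻⁸·(498)⁴ = 3487 W/m².
S = 4·3487/0.42 = 33210 W/m².

33200 W/m²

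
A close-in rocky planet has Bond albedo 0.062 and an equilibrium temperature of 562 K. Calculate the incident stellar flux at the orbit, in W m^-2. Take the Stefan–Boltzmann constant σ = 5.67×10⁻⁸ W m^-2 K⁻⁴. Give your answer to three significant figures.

Invert the energy balance for S: S = 4σT⁴/(1−α).
σT⁴ = 5.67×10⁻⁸·(562)⁴ = 5656 W m^-2.
S = 4·5656/0.938 = 24120 W m^-2.

24100 W m^-2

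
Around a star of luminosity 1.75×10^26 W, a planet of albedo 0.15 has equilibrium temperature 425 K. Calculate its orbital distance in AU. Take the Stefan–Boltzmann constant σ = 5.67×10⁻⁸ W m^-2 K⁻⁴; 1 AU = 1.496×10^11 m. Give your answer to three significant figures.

0.267 AU

Energy balance gives S = 4σT⁴/(1−α) = 8705 W m^-2.
From L = 4πd²S, d = √(1.75×10^26/(4π·8705)) = 4.000×10^10 m = 0.2674 AU.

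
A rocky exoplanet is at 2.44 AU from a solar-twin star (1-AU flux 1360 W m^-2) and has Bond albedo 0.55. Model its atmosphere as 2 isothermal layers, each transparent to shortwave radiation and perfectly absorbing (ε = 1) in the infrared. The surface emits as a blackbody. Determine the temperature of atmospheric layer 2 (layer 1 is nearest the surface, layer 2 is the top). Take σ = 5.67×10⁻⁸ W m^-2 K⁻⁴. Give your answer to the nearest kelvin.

Flux at the orbit: S = 1360/(2.44)² = 228.4 W m^-2.
The effective emission temperature is T_e = [S(1−α)/(4σ)]^¼ = 145.9 K.
Each opaque layer satisfies 2T_j⁴ = T_{j−1}⁴ + T_{j+1}⁴, giving T_k⁴ = (N+1−k)T_e⁴.
With k = 2: T_2 = (2+1−2)^¼·145.9 K = 145.9 K.

146 K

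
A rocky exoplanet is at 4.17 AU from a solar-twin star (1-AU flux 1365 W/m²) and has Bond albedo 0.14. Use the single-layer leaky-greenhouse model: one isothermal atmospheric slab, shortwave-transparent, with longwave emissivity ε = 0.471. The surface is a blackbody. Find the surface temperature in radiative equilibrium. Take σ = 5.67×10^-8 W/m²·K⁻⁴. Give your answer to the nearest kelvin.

140 K

Flux at the orbit: S = 1365/(4.17)² = 78.50 W/m².
Effective emission temperature (TOA balance): σT_e⁴ = S(1−α)/4 = 16.88 W/m² → T_e = 131.3 K.
Surface balance with a leaky layer gives σT_s⁴ = σT_e⁴·2/(2−ε), so T_s = T_e·[2/(2−0.471)]^(1/4) = 140.5 K.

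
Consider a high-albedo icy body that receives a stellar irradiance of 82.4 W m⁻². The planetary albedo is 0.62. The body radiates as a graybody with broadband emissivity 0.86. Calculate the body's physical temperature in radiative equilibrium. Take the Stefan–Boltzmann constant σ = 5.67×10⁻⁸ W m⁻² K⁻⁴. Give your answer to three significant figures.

Averaging over the sphere, the absorbed flux is S(1−α)/4 = 7.828 W m⁻².
Radiative balance εσT⁴ = 7.828 gives T = [7.828/(0.86·σ)]^(1/4) = 112.6 K.

113 K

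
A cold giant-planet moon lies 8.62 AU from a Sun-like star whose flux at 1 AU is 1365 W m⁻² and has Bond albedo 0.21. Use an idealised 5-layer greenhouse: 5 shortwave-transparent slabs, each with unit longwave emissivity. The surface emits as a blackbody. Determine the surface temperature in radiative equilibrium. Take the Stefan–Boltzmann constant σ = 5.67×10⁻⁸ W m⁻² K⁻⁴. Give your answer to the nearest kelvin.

Flux at the orbit: S = 1365/(8.62)² = 18.37 W m⁻².
OLR = S(1−α)/4 = 3.628 W m⁻²; the top layer radiates at T_e = 89.44 K.
For an N-layer opaque stack, T_s⁴ = (N+1)T_e⁴, hence T_s = (6)^(1/4)×89.44 K = 140.0 K.

140 K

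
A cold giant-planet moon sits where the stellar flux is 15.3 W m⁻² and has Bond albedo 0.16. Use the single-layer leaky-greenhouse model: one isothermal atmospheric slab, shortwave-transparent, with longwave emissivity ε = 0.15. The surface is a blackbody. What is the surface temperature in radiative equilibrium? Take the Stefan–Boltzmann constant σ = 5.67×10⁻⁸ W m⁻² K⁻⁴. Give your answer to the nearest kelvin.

88 K

Effective emission temperature (TOA balance): σT_e⁴ = S(1−α)/4 = 3.213 W m⁻² → T_e = 86.76 K.
The surface balance (absorbed SW + ε·downward IR = σT_s⁴) with T_a⁴ = T_s⁴/2 reduces to T_s = T_e·[2/(2−ε)]^¼ = 88.47 K.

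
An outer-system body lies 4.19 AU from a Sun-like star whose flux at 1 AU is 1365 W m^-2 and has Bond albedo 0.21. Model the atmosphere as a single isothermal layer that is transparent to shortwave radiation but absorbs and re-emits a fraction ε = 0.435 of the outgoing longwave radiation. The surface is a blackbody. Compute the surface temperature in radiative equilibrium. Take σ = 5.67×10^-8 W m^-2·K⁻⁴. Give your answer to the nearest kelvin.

136 K

Irradiance scales as 1/d², so S = 1365 W m^-2 × (1/4.19)² = 77.75 W m^-2.
Effective emission temperature (TOA balance): σT_e⁴ = S(1−α)/4 = 15.36 W m^-2 → T_e = 128.3 K.
Surface balance with a leaky layer gives σT_s⁴ = σT_e⁴·2/(2−ε), so T_s = T_e·[2/(2−0.435)]^(1/4) = 136.4 K.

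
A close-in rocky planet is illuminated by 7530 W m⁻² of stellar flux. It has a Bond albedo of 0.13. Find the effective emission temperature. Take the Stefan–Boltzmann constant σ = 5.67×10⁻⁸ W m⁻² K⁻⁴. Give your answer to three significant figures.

The planet absorbs (1−α)S over its disc πR² and re-emits over 4πR², so the mean absorbed flux is (1−0.13)·7530/4 = 1638 W m⁻².
In equilibrium σT⁴ equals this, so T = 412.3 K.

412 kelvin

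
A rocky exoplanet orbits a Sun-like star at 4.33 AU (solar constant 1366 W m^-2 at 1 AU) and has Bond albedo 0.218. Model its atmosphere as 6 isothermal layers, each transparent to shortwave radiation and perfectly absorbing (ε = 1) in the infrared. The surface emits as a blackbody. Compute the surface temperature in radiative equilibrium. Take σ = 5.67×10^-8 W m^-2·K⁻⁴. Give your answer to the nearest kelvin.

205 K

By the inverse-square law, S = 1366/4.33² = 72.86 W m^-2.
OLR = S(1−α)/4 = 14.24 W m^-2; the top layer radiates at T_e = 125.9 K.
Layer-by-layer balance gives σT_s⁴ = (N+1)σT_e⁴, so T_s = 7^¼·125.9 = 204.8 K.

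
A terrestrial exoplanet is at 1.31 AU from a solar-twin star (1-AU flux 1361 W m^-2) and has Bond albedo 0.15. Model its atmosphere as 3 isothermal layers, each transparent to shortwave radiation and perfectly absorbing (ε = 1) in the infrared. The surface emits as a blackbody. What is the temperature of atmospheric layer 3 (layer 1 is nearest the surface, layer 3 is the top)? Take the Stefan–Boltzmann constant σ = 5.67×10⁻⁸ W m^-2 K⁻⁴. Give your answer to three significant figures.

By the inverse-square law, S = 1361/1.31² = 793.1 W m^-2.
The effective emission temperature is T_e = [S(1−α)/(4σ)]^¼ = 233.5 K.
In the N-layer model, layer k (counted from the surface) has T_k = (N+1−k)^(1/4)·T_e.
T_3 = (1)^(1/4)·233.5 = 233.5 K.

233 K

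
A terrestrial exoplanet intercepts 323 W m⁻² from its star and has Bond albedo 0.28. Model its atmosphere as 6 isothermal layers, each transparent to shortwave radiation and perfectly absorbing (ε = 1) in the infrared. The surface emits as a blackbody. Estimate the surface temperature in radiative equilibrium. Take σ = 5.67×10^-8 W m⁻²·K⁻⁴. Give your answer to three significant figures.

Top-of-atmosphere balance: σT_e⁴ = S(1−α)/4 = 58.14 W m⁻² → T_e = 178.9 K.
For an N-layer opaque stack, T_s⁴ = (N+1)T_e⁴, hence T_s = (7)^(1/4)×178.9 K = 291.1 K.

291 kelvin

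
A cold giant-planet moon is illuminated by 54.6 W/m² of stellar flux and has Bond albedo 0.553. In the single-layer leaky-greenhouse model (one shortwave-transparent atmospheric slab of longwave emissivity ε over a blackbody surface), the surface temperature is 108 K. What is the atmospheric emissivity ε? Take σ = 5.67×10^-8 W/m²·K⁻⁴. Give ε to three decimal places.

0.418

First, T_e = [54.60·(1−0.553)/(4σ)]^(1/4) = 101.9 K.
T_s⁴ = T_e⁴·2/(2−ε) → ε = 2 − 2(T_e/T_s)⁴ = 2 − 2·(101.9/108)⁴ = 0.4181.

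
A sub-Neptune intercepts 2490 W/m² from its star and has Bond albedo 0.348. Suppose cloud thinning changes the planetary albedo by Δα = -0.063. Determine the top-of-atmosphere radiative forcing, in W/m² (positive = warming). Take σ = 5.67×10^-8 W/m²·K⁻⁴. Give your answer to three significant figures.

39.2 W/m²

ΔF = −(S/4)Δα = −(2490/4)×(-0.063) = 39.22 W/m².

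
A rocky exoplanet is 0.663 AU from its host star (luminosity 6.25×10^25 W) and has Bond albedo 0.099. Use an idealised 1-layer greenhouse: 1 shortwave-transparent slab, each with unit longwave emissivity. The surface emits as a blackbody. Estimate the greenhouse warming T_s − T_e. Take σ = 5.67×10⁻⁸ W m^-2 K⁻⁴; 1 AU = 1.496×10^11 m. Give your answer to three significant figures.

Orbital distance: d = 0.663 AU = 9.918×10^10 m.
Flux at the orbit: S = L/(4πd²) = 6.25×10^25/(4π·(9.92×10^10)²) = 505.6 W m^-2.
The effective emission temperature is T_e = [S(1−α)/(4σ)]^¼ = 211.7 K.
T_s = (N+1)^(1/4)·T_e = 251.8 K.
So the greenhouse effect raises the surface by 251.8 − 211.7 = 40.05 K.

40.1 K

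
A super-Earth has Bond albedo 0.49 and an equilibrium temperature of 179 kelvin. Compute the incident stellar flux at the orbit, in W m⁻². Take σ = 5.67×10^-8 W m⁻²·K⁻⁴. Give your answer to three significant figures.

From S(1−α)/4 = σT⁴: S = 4σT⁴/(1−α).
The emitted flux is σT⁴ = 58.21 W m⁻².
S = 4·58.21/0.51 = 456.5 W m⁻².

457 W m⁻²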